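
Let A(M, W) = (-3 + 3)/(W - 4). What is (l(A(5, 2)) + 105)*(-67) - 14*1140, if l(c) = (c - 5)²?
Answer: -24670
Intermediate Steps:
A(M, W) = 0 (A(M, W) = 0/(-4 + W) = 0)
l(c) = (-5 + c)²
(l(A(5, 2)) + 105)*(-67) - 14*1140 = ((-5 + 0)² + 105)*(-67) - 14*1140 = ((-5)² + 105)*(-67) - 15960 = (25 + 105)*(-67) - 15960 = 130*(-67) - 15960 = -8710 - 15960 = -24670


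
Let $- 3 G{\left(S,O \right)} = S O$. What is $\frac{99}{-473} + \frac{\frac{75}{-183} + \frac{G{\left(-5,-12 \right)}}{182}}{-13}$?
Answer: $- \frac{525412}{3103009} \approx -0.16932$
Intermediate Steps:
$G{\left(S,O \right)} = - \frac{O S}{3}$ ($G{\left(S,O \right)} = - \frac{S O}{3} = - \frac{O S}{3}$)
$\frac{99}{-473} + \frac{\frac{75}{-183} + \frac{G{\left(-5,-12 \right)}}{182}}{-13} = \frac{99}{-473} + \frac{\frac{75}{-183} + \frac{\left(- \frac{1}{3}\right) \left(-12\right) \left(-5\right)}{182}}{-13} = 99 \left(- \frac{1}{473}\right) + \left(75 \left(- \frac{1}{183}\right) - \frac{10}{91}\right) \left(- \frac{1}{13}\right) = - \frac{9}{43} + \left(- \frac{25}{61} - \frac{10}{91}\right) \left(- \frac{1}{13}\right) = - \frac{9}{43} - - \frac{2885}{72163} = - \frac{9}{43} + \frac{2885}{72163} = - \frac{525412}{3103009}$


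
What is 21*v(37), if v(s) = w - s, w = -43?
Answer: -1680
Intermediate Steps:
v(s) = -43 - s
21*v(37) = 21*(-43 - 1*37) = 21*(-43 - 37) = 21*(-80) = -1680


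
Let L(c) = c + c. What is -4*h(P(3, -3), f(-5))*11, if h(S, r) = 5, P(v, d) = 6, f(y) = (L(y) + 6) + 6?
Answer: -220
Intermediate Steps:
L(c) = 2*c
f(y) = 12 + 2*y (f(y) = (2*y + 6) + 6 = (6 + 2*y) + 6 = 12 + 2*y)
-4*h(P(3, -3), f(-5))*11 = -4*5*11 = -20*11 = -220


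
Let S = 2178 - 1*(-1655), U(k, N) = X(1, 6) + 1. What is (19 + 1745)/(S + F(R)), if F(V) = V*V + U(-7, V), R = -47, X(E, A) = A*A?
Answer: 1764/6079 ≈ 0.29018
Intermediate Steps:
X(E, A) = A**2
U(k, N) = 37 (U(k, N) = 6**2 + 1 = 36 + 1 = 37)
F(V) = 37 + V**2 (F(V) = V*V + 37 = V**2 + 37 = 37 + V**2)
S = 3833 (S = 2178 + 1655 = 3833)
(19 + 1745)/(S + F(R)) = (19 + 1745)/(3833 + (37 + (-47)**2)) = 1764/(3833 + (37 + 2209)) = 1764/(3833 + 2246) = 1764/6079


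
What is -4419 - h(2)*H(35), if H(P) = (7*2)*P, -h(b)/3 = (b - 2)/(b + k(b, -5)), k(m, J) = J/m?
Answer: -4419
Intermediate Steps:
h(b) = -3*(-2 + b)/(b - 5/b) (h(b) = -3*(b - 2)/(b - 5/b) = -3*(-2 + b)/(b - 5/b))
H(P) = 14*P
-4419 - h(2)*H(35) = -4419 - 3*2*(2 - 1*2)/(-5 + 2²)*14*35 = -4419 - 3*2*(2 - 2)/(-5 + 4)*490 = -4419 - 3*2*0/(-1)*490 = -4419 - 3*2*(-1)*0*490 = -4419 - 0*490 = -4419 - 1*0 = -4419 + 0 = -4419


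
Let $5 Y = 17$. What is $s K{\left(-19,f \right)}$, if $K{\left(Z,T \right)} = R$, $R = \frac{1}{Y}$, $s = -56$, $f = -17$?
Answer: $- \frac{280}{17} \approx -16.471$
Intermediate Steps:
$Y = \frac{17}{5}$ ($Y = \frac{1}{5} \cdot 17 = \frac{17}{5} \approx 3.4$)
$R = \frac{5}{17}$ ($R = \frac{1}{\frac{17}{5}} = \frac{5}{17} \approx 0.29412$)
$K{\left(Z,T \right)} = \frac{5}{17}$
$s K{\left(-19,f \right)} = \left(-56\right) \frac{5}{17} = - \frac{280}{17}$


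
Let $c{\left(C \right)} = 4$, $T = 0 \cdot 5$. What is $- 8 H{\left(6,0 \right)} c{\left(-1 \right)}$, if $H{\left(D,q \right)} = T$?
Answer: $0$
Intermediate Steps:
$T = 0$
$H{\left(D,q \right)} = 0$
$- 8 H{\left(6,0 \right)} c{\left(-1 \right)} = \left(-8\right) 0 \cdot 4 = 0 \cdot 4 = 0$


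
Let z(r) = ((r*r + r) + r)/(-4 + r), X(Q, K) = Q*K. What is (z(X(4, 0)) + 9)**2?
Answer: 81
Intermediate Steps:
X(Q, K) = K*Q
z(r) = (r**2 + 2*r)/(-4 + r) (z(r) = ((r**2 + r) + r)/(-4 + r) = ((r + r**2) + r)/(-4 + r) = (r**2 + 2*r)/(-4 + r))
(z(X(4, 0)) + 9)**2 = ((0*4)*(2 + 0*4)/(-4 + 0*4) + 9)**2 = (0*(2 + 0)/(-4 + 0) + 9)**2 = (0*2/(-4) + 9)**2 = (0*(-1/4)*2 + 9)**2 = (0 + 9)**2 = 9**2 = 81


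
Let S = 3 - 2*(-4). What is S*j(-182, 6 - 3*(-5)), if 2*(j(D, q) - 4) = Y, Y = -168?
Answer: -880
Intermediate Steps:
j(D, q) = -80 (j(D, q) = 4 + (½)*(-168) = 4 - 84 = -80)
S = 11 (S = 3 + 8 = 11)
S*j(-182, 6 - 3*(-5)) = 11*(-80) = -880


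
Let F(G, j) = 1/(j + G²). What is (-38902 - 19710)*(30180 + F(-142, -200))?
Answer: -8828630623213/4991 ≈ -1.7689e+9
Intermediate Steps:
(-38902 - 19710)*(30180 + F(-142, -200)) = (-38902 - 19710)*(30180 + 1/(-200 + (-142)²)) = -58612*(30180 + 1/(-200 + 20164)) = -58612*(30180 + 1/19964) = -58612*602513521/19964 = -8828630623213/4991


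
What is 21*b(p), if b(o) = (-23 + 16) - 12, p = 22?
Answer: -399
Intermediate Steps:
b(o) = -19 (b(o) = -7 - 12 = -19)
21*b(p) = 21*(-19) = -399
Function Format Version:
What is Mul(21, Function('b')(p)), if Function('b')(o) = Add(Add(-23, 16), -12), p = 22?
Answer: -399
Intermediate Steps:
Function('b')(o) = -19 (Function('b')(o) = Add(-7, -12) = -19)
Mul(21, Function('b')(p)) = Mul(21, -19) = -399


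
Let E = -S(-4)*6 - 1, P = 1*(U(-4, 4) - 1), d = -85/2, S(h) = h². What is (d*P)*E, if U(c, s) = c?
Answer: -41225/2 ≈ -20613.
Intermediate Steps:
d = -85/2 (d = -85*½ = -85/2 ≈ -42.500)
P = -5 (P = 1*(-4 - 1) = 1*(-5) = -5)
E = -97 (E = -1*(-4)²*6 - 1 = -1*16*6 - 1 = -16*6 - 1 = -96 - 1 = -97)
(d*P)*E = -85/2*(-5)*(-97) = (425/2)*(-97) = -41225/2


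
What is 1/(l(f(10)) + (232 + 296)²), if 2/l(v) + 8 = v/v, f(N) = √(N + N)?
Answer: 7/1951486 ≈ 3.5870e-6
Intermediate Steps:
f(N) = √2*√N (f(N) = √(2*N) = √2*√N)
l(v) = -2/7 (l(v) = 2/(-8 + v/v) = 2/(-8 + 1) = 2/(-7) = 2*(-⅐) = -2/7)
1/(l(f(10)) + (232 + 296)²) = 1/(-2/7 + (232 + 296)²) = 1/(-2/7 + 528²) = 1/(-2/7 + 278784) = 1/(1951486/7) = 7/1951486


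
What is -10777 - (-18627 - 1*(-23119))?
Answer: -15269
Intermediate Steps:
-10777 - (-18627 - 1*(-23119)) = -10777 - (-18627 + 23119) = -10777 - 1*4492 = -10777 - 4492 = -15269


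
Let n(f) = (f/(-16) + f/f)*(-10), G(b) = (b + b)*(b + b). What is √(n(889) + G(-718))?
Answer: 11*√272746/4 ≈ 1436.2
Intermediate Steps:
G(b) = 4*b² (G(b) = (2*b)*(2*b) = 4*b²)
n(f) = -10 + 5*f/8 (n(f) = (f*(-1/16) + 1)*(-10) = (-f/16 + 1)*(-10) = (1 - f/16)*(-10) = -10 + 5*f/8)
√(n(889) + G(-718)) = √((-10 + (5/8)*889) + 4*(-718)²) = √((-10 + 4445/8) + 4*515524) = √(4365/8 + 2062096) = √(16501133/8) = 11*√272746/4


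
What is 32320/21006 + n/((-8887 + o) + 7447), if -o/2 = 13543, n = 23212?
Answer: 108592262/149804289 ≈ 0.72489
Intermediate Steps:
o = -27086 (o = -2*13543 = -27086)
32320/21006 + n/((-8887 + o) + 7447) = 32320/21006 + 23212/((-8887 - 27086) + 7447) = 32320*(1/21006) + 23212/(-35973 + 7447) = 16160/10503 + 23212/(-28526) = 16160/10503 + 23212*(-1/28526) = 16160/10503 - 11606/14263 = 108592262/149804289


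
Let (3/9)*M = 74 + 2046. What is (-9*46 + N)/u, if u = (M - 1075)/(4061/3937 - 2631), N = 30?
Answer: 128258304/671195 ≈ 191.09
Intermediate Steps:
M = 6360 (M = 3*(74 + 2046) = 3*2120 = 6360)
u = -671195/334006 (u = (6360 - 1075)/(4061/3937 - 2631) = 5285/(4061*(1/3937) - 2631) = 5285/(131/127 - 2631) = 5285/(-334006/127) = 5285*(-127/334006) = -671195/334006 ≈ -2.0095)
(-9*46 + N)/u = (-9*46 + 30)/(-671195/334006) = (-414 + 30)*(-334006/671195) = -384*(-334006/671195) = 128258304/671195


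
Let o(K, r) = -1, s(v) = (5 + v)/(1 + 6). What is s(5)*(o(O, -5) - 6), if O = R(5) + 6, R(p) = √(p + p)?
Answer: -10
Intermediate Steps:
R(p) = √2*√p (R(p) = √(2*p) = √2*√p)
s(v) = 5/7 + v/7 (s(v) = (5 + v)/7 = (5 + v)*(⅐) = 5/7 + v/7)
O = 6 + √10 (O = √2*√5 + 6 = √10 + 6 = 6 + √10 ≈ 9.1623)
s(5)*(o(O, -5) - 6) = (5/7 + (⅐)*5)*(-1 - 6) = (5/7 + 5/7)*(-7) = (10/7)*(-7) = -10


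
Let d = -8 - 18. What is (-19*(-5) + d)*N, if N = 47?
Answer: 3243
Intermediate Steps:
d = -26
(-19*(-5) + d)*N = (-19*(-5) - 26)*47 = (95 - 26)*47 = 69*47 = 3243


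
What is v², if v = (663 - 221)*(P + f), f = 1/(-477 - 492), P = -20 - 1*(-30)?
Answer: 63460663396/3249 ≈ 1.9532e+7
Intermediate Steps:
P = 10 (P = -20 + 30 = 10)
f = -1/969 (f = 1/(-969) = -1/969 ≈ -0.0010320)
v = 251914/57 (v = (663 - 221)*(10 - 1/969) = 442*(9689/969) = 251914/57 ≈ 4419.5)
v² = (251914/57)² = 63460663396/3249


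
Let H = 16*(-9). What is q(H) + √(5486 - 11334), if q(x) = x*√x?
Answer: 2*I*(-864 + √1462) ≈ -1651.5*I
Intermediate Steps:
H = -144
q(x) = x^(3/2)
q(H) + √(5486 - 11334) = (-144)^(3/2) + √(5486 - 11334) = -1728*I + √(-5848) = -1728*I + 2*I*√1462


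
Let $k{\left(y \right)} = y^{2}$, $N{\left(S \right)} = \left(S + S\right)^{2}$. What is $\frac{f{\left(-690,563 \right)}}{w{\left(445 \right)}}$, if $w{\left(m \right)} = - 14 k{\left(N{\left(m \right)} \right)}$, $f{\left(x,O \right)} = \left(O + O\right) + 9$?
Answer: $- \frac{227}{1756782748000} \approx -1.2921 \cdot 10^{-10}$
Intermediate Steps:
$f{\left(x,O \right)} = 9 + 2 O$ ($f{\left(x,O \right)} = 2 O + 9 = 9 + 2 O$)
$N{\left(S \right)} = 4 S^{2}$ ($N{\left(S \right)} = \left(2 S\right)^{2} = 4 S^{2}$)
$w{\left(m \right)} = - 224 m^{4}$ ($w{\left(m \right)} = - 14 \left(4 m^{2}\right)^{2} = - 14 \cdot 16 m^{4} = - 224 m^{4}$)
$\frac{f{\left(-690,563 \right)}}{w{\left(445 \right)}} = \frac{9 + 2 \cdot 563}{\left(-224\right) 445^{4}} = \frac{9 + 1126}{\left(-224\right) 39213900625} = \frac{1135}{-8783913740000} = 1135 \left(- \frac{1}{8783913740000}\right) = - \frac{227}{1756782748000}$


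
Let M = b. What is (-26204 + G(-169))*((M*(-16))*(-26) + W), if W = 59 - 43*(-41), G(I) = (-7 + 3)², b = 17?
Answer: -232916072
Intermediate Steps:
M = 17
G(I) = 16 (G(I) = (-4)² = 16)
W = 1822 (W = 59 + 1763 = 1822)
(-26204 + G(-169))*((M*(-16))*(-26) + W) = (-26204 + 16)*((17*(-16))*(-26) + 1822) = -26188*(-272*(-26) + 1822) = -26188*(7072 + 1822) = -26188*8894 = -232916072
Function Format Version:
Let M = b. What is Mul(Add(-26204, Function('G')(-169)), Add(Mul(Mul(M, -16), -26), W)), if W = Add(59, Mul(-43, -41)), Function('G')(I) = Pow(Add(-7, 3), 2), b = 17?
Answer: -232916072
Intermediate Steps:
M = 17
Function('G')(I) = 16 (Function('G')(I) = Pow(-4, 2) = 16)
W = 1822 (W = Add(59, 1763) = 1822)
Mul(Add(-26204, Function('G')(-169)), Add(Mul(Mul(M, -16), -26), W)) = Mul(Add(-26204, 16), Add(Mul(Mul(17, -16), -26), 1822)) = Mul(-26188, Add(Mul(-272, -26), 1822)) = Mul(-26188, Add(7072, 1822)) = Mul(-26188, 8894) = -232916072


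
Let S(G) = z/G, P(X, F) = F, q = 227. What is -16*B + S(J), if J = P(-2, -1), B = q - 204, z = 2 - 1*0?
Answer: -370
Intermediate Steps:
z = 2 (z = 2 + 0 = 2)
B = 23 (B = 227 - 204 = 23)
J = -1
S(G) = 2/G
-16*B + S(J) = -16*23 + 2/(-1) = -368 + 2*(-1) = -368 - 2 = -370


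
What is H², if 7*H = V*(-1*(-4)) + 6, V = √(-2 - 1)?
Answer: -12/49 + 48*I*√3/49 ≈ -0.2449 + 1.6967*I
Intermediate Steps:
V = I*√3 (V = √(-3) = I*√3 ≈ 1.732*I)
H = 6/7 + 4*I*√3/7 (H = ((I*√3)*(-1*(-4)) + 6)/7 = ((I*√3)*4 + 6)/7 = (4*I*√3 + 6)/7 = (6 + 4*I*√3)/7 = 6/7 + 4*I*√3/7 ≈ 0.85714 + 0.98974*I)
H² = (6/7 + 4*I*√3/7)²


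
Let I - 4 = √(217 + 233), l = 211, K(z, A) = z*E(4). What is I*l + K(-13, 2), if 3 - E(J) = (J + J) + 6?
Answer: 987 + 3165*√2 ≈ 5463.0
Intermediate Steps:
E(J) = -3 - 2*J (E(J) = 3 - ((J + J) + 6) = 3 - (2*J + 6) = 3 - (6 + 2*J) = 3 + (-6 - 2*J) = -3 - 2*J)
K(z, A) = -11*z (K(z, A) = z*(-3 - 2*4) = z*(-3 - 8) = z*(-11) = -11*z)
I = 4 + 15*√2 (I = 4 + √(217 + 233) = 4 + √450 = 4 + 15*√2 ≈ 25.213)
I*l + K(-13, 2) = (4 + 15*√2)*211 - 11*(-13) = (844 + 3165*√2) + 143 = 987 + 3165*√2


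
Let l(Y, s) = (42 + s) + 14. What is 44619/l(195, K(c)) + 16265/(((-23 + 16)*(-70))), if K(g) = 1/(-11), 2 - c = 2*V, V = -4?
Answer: 16699959/20090 ≈ 831.26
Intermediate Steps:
c = 10 (c = 2 - 2*(-4) = 2 - 1*(-8) = 2 + 8 = 10)
K(g) = -1/11
l(Y, s) = 56 + s
44619/l(195, K(c)) + 16265/(((-23 + 16)*(-70))) = 44619/(56 - 1/11) + 16265/(((-23 + 16)*(-70))) = 44619/(615/11) + 16265/((-7*(-70))) = 44619*(11/615) + 16265/490 = 163603/205 + 16265*(1/490) = 163603/205 + 3253/98 = 16699959/20090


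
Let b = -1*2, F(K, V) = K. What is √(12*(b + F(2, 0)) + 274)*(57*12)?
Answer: 684*√274 ≈ 11322.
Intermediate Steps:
b = -2
√(12*(b + F(2, 0)) + 274)*(57*12) = √(12*(-2 + 2) + 274)*(57*12) = √(12*0 + 274)*684 = √(0 + 274)*684 = √274*684 = 684*√274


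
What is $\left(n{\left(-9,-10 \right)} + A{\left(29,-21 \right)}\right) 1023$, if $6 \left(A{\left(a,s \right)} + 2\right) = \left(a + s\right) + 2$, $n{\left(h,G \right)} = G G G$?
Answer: $-1023341$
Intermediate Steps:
$n{\left(h,G \right)} = G^{3}$ ($n{\left(h,G \right)} = G^{2} G = G^{3}$)
$A{\left(a,s \right)} = - \frac{5}{3} + \frac{a}{6} + \frac{s}{6}$ ($A{\left(a,s \right)} = -2 + \frac{\left(a + s\right) + 2}{6} = -2 + \frac{2 + a + s}{6} = -2 + \left(\frac{1}{3} + \frac{a}{6} + \frac{s}{6}\right) = - \frac{5}{3} + \frac{a}{6} + \frac{s}{6}$)
$\left(n{\left(-9,-10 \right)} + A{\left(29,-21 \right)}\right) 1023 = \left(\left(-10\right)^{3} + \left(- \frac{5}{3} + \frac{1}{6} \cdot 29 + \frac{1}{6} \left(-21\right)\right)\right) 1023 = \left(-1000 - \frac{1}{3}\right) 1023 = \left(- \frac{3001}{3}\right) 1023 = -1023341$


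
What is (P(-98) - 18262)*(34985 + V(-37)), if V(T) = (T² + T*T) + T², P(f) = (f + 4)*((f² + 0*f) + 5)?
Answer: -36023590736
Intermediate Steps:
P(f) = (4 + f)*(5 + f²) (P(f) = (4 + f)*((f² + 0) + 5) = (4 + f)*(f² + 5) = (4 + f)*(5 + f²))
V(T) = 3*T² (V(T) = (T² + T²) + T² = 2*T² + T² = 3*T²)
(P(-98) - 18262)*(34985 + V(-37)) = ((20 + (-98)³ + 4*(-98)² + 5*(-98)) - 18262)*(34985 + 3*(-37)²) = ((20 - 941192 + 4*9604 - 490) - 18262)*(34985 + 3*1369) = ((20 - 941192 + 38416 - 490) - 18262)*(34985 + 4107) = (-903246 - 18262)*39092 = -921508*39092 = -36023590736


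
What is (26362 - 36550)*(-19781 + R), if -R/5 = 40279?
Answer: 2253341088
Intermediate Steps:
R = -201395 (R = -5*40279 = -201395)
(26362 - 36550)*(-19781 + R) = (26362 - 36550)*(-19781 - 201395) = -10188*(-221176) = 2253341088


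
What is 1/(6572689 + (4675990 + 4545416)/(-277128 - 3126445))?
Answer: 3403573/22370617596391 ≈ 1.5214e-7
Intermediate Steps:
1/(6572689 + (4675990 + 4545416)/(-277128 - 3126445)) = 1/(6572689 + 9221406/(-3403573)) = 1/(6572689 + 9221406*(-1/3403573)) = 1/(6572689 - 9221406/3403573) = 1/(22370617596391/3403573) = 3403573/22370617596391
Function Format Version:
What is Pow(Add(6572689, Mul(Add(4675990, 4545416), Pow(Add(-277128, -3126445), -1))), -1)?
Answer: Rational(3403573, 22370617596391) ≈ 1.5214e-7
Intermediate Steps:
Pow(Add(6572689, Mul(Add(4675990, 4545416), Pow(Add(-277128, -3126445), -1))), -1) = Pow(Add(6572689, Mul(9221406, Pow(-3403573, -1))), -1) = Pow(Add(6572689, Mul(9221406, Rational(-1, 3403573))), -1) = Pow(Add(6572689, Rational(-9221406, 3403573)), -1) = Pow(Rational(22370617596391, 3403573), -1) = Rational(3403573, 22370617596391)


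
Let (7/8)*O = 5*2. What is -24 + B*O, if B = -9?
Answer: -888/7 ≈ -126.86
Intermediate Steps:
O = 80/7 (O = 8*(5*2)/7 = (8/7)*10 = 80/7 ≈ 11.429)
-24 + B*O = -24 - 9*80/7 = -24 - 720/7 = -888/7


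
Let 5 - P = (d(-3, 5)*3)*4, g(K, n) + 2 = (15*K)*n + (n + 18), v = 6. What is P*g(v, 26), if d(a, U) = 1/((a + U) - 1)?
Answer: -16674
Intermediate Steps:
g(K, n) = 16 + n + 15*K*n (g(K, n) = -2 + ((15*K)*n + (n + 18)) = -2 + (15*K*n + (18 + n)) = -2 + (18 + n + 15*K*n) = 16 + n + 15*K*n)
d(a, U) = 1/(-1 + U + a) (d(a, U) = 1/((U + a) - 1) = 1/(-1 + U + a))
P = -7 (P = 5 - 3/(-1 + 5 - 3)*4 = 5 - 3/1*4 = 5 - 1*3*4 = 5 - 3*4 = 5 - 1*12 = 5 - 12 = -7)
P*g(v, 26) = -7*(16 + 26 + 15*6*26) = -7*(16 + 26 + 2340) = -7*2382 = -16674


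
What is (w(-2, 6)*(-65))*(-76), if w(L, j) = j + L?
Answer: 19760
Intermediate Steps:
w(L, j) = L + j
(w(-2, 6)*(-65))*(-76) = ((-2 + 6)*(-65))*(-76) = (4*(-65))*(-76) = -260*(-76) = 19760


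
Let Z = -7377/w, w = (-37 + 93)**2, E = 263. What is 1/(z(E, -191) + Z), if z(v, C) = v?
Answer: 3136/817391 ≈ 0.0038366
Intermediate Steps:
w = 3136 (w = 56**2 = 3136)
Z = -7377/3136 ≈ -2.3524
1/(z(E, -191) + Z) = 1/(263 - 7377/3136) = 1/(817391/3136) = 3136/817391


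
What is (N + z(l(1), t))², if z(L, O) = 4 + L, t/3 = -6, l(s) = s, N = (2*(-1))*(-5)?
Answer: 225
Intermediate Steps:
N = 10 (N = -2*(-5) = 10)
t = -18 (t = 3*(-6) = -18)
(N + z(l(1), t))² = (10 + (4 + 1))² = (10 + 5)² = 15² = 225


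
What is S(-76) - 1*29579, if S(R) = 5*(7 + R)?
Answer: -29924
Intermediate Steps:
S(R) = 35 + 5*R
S(-76) - 1*29579 = (35 + 5*(-76)) - 1*29579 = (35 - 380) - 29579 = -345 - 29579 = -29924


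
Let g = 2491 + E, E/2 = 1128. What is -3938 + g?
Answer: 809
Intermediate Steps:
E = 2256 (E = 2*1128 = 2256)
g = 4747 (g = 2491 + 2256 = 4747)
-3938 + g = -3938 + 4747 = 809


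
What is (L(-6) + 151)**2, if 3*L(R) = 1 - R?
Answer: 211600/9 ≈ 23511.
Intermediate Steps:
L(R) = 1/3 - R/3 (L(R) = (1 - R)/3 = 1/3 - R/3)
(L(-6) + 151)**2 = ((1/3 - 1/3*(-6)) + 151)**2 = ((1/3 + 2) + 151)**2 = (7/3 + 151)**2 = (460/3)**2 = 211600/9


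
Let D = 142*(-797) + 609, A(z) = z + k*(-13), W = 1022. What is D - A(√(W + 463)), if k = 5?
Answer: -112500 - 3*√165 ≈ -1.1254e+5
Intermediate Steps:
A(z) = -65 + z (A(z) = z + 5*(-13) = z - 65 = -65 + z)
D = -112565 (D = -113174 + 609 = -112565)
D - A(√(W + 463)) = -112565 - (-65 + √(1022 + 463)) = -112565 - (-65 + √1485) = -112565 - (-65 + 3*√165) = -112565 + (65 - 3*√165) = -112500 - 3*√165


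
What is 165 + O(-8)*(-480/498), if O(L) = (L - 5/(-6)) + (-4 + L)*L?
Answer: 19765/249 ≈ 79.377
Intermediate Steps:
O(L) = 5/6 + L + L*(-4 + L) (O(L) = (L - 5*(-1/6)) + L*(-4 + L) = (L + 5/6) + L*(-4 + L) = (5/6 + L) + L*(-4 + L) = 5/6 + L + L*(-4 + L))
165 + O(-8)*(-480/498) = 165 + (5/6 + (-8)**2 - 3*(-8))*(-480/498) = 165 + (5/6 + 64 + 24)*(-480*1/498) = 165 + (533/6)*(-80/83) = 165 - 21320/249 = 19765/249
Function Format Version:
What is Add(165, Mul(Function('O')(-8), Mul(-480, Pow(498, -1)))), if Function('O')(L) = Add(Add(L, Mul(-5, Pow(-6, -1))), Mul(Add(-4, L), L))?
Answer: Rational(19765, 249) ≈ 79.377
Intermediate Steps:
Function('O')(L) = Add(Rational(5, 6), L, Mul(L, Add(-4, L))) (Function('O')(L) = Add(Add(L, Mul(-5, Rational(-1, 6))), Mul(L, Add(-4, L))) = Add(Add(L, Rational(5, 6)), Mul(L, Add(-4, L))) = Add(Add(Rational(5, 6), L), Mul(L, Add(-4, L))) = Add(Rational(5, 6), L, Mul(L, Add(-4, L))))
Add(165, Mul(Function('O')(-8), Mul(-480, Pow(498, -1)))) = Add(165, Mul(Add(Rational(5, 6), Pow(-8, 2), Mul(-3, -8)), Mul(-480, Pow(498, -1)))) = Add(165, Mul(Add(Rational(5, 6), 64, 24), Mul(-480, Rational(1, 498)))) = Add(165, Mul(Rational(533, 6), Rational(-80, 83))) = Add(165, Rational(-21320, 249)) = Rational(19765, 249)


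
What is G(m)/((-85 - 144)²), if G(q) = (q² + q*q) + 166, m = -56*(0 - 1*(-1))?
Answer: 6438/52441 ≈ 0.12277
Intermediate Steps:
m = -56 (m = -56*(0 + 1) = -56*1 = -56)
G(q) = 166 + 2*q² (G(q) = (q² + q²) + 166 = 2*q² + 166 = 166 + 2*q²)
G(m)/((-85 - 144)²) = (166 + 2*(-56)²)/((-85 - 144)²) = (166 + 2*3136)/((-229)²) = (166 + 6272)/52441 = 6438*(1/52441) = 6438/52441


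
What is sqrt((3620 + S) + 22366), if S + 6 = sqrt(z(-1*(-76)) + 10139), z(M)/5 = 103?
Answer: sqrt(25980 + sqrt(10654)) ≈ 161.50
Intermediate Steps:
z(M) = 515 (z(M) = 5*103 = 515)
S = -6 + sqrt(10654) (S = -6 + sqrt(515 + 10139) = -6 + sqrt(10654) ≈ 97.218)
sqrt((3620 + S) + 22366) = sqrt((3620 + (-6 + sqrt(10654))) + 22366) = sqrt((3614 + sqrt(10654)) + 22366) = sqrt(25980 + sqrt(10654))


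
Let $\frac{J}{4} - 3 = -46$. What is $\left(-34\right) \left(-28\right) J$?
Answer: $-163744$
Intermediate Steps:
$J = -172$ ($J = 12 + 4 \left(-46\right) = 12 - 184 = -172$)
$\left(-34\right) \left(-28\right) J = \left(-34\right) \left(-28\right) \left(-172\right) = 952 \left(-172\right) = -163744$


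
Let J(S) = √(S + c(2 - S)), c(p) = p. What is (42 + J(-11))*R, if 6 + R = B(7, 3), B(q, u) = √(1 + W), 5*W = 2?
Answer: -(30 - √35)*(42 + √2)/5 ≈ -209.12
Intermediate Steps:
W = ⅖ (W = (⅕)*2 = ⅖ ≈ 0.40000)
B(q, u) = √35/5 (B(q, u) = √(1 + ⅖) = √(7/5) = √35/5)
R = -6 + √35/5 ≈ -4.8168
J(S) = √2 (J(S) = √(S + (2 - S)) = √2)
(42 + J(-11))*R = (42 + √2)*(-6 + √35/5) = (-6 + √35/5)*(42 + √2)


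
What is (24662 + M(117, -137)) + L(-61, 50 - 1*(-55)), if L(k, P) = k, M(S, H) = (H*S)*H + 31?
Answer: 2220605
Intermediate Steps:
M(S, H) = 31 + S*H² (M(S, H) = S*H² + 31 = 31 + S*H²)
(24662 + M(117, -137)) + L(-61, 50 - 1*(-55)) = (24662 + (31 + 117*(-137)²)) - 61 = (24662 + (31 + 117*18769)) - 61 = (24662 + (31 + 2195973)) - 61 = (24662 + 2196004) - 61 = 2220666 - 61 = 2220605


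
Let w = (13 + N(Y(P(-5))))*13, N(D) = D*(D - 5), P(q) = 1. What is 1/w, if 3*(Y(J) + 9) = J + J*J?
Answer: 9/14521 ≈ 0.00061979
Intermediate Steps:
Y(J) = -9 + J/3 + J**2/3 (Y(J) = -9 + (J + J*J)/3 = -9 + (J + J**2)/3 = -9 + (J/3 + J**2/3) = -9 + J/3 + J**2/3)
N(D) = D*(-5 + D)
w = 14521/9 (w = (13 + (-9 + (1/3)*1 + (1/3)*1**2)*(-5 + (-9 + (1/3)*1 + (1/3)*1**2)))*13 = (13 + (-9 + 1/3 + (1/3)*1)*(-5 + (-9 + 1/3 + (1/3)*1)))*13 = (13 + (-9 + 1/3 + 1/3)*(-5 + (-9 + 1/3 + 1/3)))*13 = (13 - 25*(-5 - 25/3)/3)*13 = (13 - 25/3*(-40/3))*13 = (13 + 1000/9)*13 = (1117/9)*13 = 14521/9 ≈ 1613.4)
1/w = 1/(14521/9) = 9/14521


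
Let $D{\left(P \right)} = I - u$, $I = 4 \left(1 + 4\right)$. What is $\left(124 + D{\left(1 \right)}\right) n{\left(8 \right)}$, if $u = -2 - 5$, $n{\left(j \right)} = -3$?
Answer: $-453$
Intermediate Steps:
$I = 20$ ($I = 4 \cdot 5 = 20$)
$u = -7$ ($u = -2 - 5 = -7$)
$D{\left(P \right)} = 27$ ($D{\left(P \right)} = 20 - -7 = 20 + 7 = 27$)
$\left(124 + D{\left(1 \right)}\right) n{\left(8 \right)} = \left(124 + 27\right) \left(-3\right) = 151 \left(-3\right) = -453$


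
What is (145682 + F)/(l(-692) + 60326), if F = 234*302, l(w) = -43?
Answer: 216350/60283 ≈ 3.5889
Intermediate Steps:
F = 70668
(145682 + F)/(l(-692) + 60326) = (145682 + 70668)/(-43 + 60326) = 216350/60283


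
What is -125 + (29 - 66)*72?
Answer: -2789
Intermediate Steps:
-125 + (29 - 66)*72 = -125 - 37*72 = -125 - 2664 = -2789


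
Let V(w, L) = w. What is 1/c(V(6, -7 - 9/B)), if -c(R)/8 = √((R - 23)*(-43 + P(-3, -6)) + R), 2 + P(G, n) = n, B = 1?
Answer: -√97/2328 ≈ -0.0042306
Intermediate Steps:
P(G, n) = -2 + n
c(R) = -8*√(1173 - 50*R) (c(R) = -8*√((R - 23)*(-43 + (-2 - 6)) + R) = -8*√((-23 + R)*(-43 - 8) + R) = -8*√((-23 + R)*(-51) + R) = -8*√((1173 - 51*R) + R) = -8*√(1173 - 50*R))
1/c(V(6, -7 - 9/B)) = 1/(-8*√(1173 - 50*6)) = 1/(-8*√(1173 - 300)) = 1/(-24*√97) = -√97/2328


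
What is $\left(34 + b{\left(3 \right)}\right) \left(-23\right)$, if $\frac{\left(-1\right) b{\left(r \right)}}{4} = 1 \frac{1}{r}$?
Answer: $- \frac{2254}{3} \approx -751.33$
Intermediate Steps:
$b{\left(r \right)} = - \frac{4}{r}$ ($b{\left(r \right)} = - 4 \cdot 1 \frac{1}{r} = - \frac{4}{r}$)
$\left(34 + b{\left(3 \right)}\right) \left(-23\right) = \left(34 - \frac{4}{3}\right) \left(-23\right) = \frac{98}{3} \left(-23\right) = - \frac{2254}{3}$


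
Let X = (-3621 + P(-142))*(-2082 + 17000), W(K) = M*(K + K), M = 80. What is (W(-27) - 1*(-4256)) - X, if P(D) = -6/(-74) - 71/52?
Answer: 51983760657/962 ≈ 5.4037e+7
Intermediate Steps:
P(D) = -2471/1924 (P(D) = -6*(-1/74) - 71*1/52 = 3/37 - 71/52 = -2471/1924)
W(K) = 160*K (W(K) = 80*(K + K) = 80*(2*K) = 160*K)
X = -51983822225/962 (X = (-3621 - 2471/1924)*(-2082 + 17000) = -6969275/1924*14918 = -51983822225/962 ≈ -5.4037e+7)
(W(-27) - 1*(-4256)) - X = (160*(-27) - 1*(-4256)) - 1*(-51983822225/962) = (-4320 + 4256) + 51983822225/962 = -64 + 51983822225/962 = 51983760657/962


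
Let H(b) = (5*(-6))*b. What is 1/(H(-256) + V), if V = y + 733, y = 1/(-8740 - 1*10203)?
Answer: 18943/159367458 ≈ 0.00011886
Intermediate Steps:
H(b) = -30*b
y = -1/18943 (y = 1/(-8740 - 10203) = 1/(-18943) = -1/18943 ≈ -5.2790e-5)
V = 13885218/18943 (V = -1/18943 + 733 = 13885218/18943 ≈ 733.00)
1/(H(-256) + V) = 1/(-30*(-256) + 13885218/18943) = 1/(7680 + 13885218/18943) = 1/(159367458/18943) = 18943/159367458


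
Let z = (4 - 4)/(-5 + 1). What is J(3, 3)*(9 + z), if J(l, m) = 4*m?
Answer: 108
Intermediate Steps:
z = 0 (z = 0/(-4) = 0*(-¼) = 0)
J(3, 3)*(9 + z) = (4*3)*(9 + 0) = 12*9 = 108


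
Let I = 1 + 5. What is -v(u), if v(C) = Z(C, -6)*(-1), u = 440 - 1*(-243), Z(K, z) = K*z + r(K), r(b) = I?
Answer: -4092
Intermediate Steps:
I = 6
r(b) = 6
Z(K, z) = 6 + K*z (Z(K, z) = K*z + 6 = 6 + K*z)
u = 683 (u = 440 + 243 = 683)
v(C) = -6 + 6*C (v(C) = (6 + C*(-6))*(-1) = (6 - 6*C)*(-1) = -6 + 6*C)
-v(u) = -(-6 + 6*683) = -(-6 + 4098) = -1*4092 = -4092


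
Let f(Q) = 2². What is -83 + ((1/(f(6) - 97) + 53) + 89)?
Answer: 5486/93 ≈ 58.989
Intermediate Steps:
f(Q) = 4
-83 + ((1/(f(6) - 97) + 53) + 89) = -83 + ((1/(4 - 97) + 53) + 89) = -83 + ((1/(-93) + 53) + 89) = -83 + ((-1/93 + 53) + 89) = -83 + (4928/93 + 89) = -83 + 13205/93 = 5486/93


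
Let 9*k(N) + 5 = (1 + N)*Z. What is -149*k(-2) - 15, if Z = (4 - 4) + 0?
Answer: 610/9 ≈ 67.778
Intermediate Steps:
Z = 0 (Z = 0 + 0 = 0)
k(N) = -5/9 (k(N) = -5/9 + ((1 + N)*0)/9 = -5/9 + (⅑)*0 = -5/9 + 0 = -5/9)
-149*k(-2) - 15 = -149*(-5/9) - 15 = 745/9 - 15 = 610/9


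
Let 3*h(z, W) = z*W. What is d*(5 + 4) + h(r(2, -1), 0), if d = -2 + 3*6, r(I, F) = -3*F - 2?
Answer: 144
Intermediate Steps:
r(I, F) = -2 - 3*F
h(z, W) = W*z/3 (h(z, W) = (z*W)/3 = (W*z)/3 = W*z/3)
d = 16 (d = -2 + 18 = 16)
d*(5 + 4) + h(r(2, -1), 0) = 16*(5 + 4) + (⅓)*0*(-2 - 3*(-1)) = 16*9 + (⅓)*0*(-2 + 3) = 144 + (⅓)*0*1 = 144 + 0 = 144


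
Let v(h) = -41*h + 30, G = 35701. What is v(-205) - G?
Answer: -27266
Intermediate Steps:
v(h) = 30 - 41*h
v(-205) - G = (30 - 41*(-205)) - 1*35701 = (30 + 8405) - 35701 = 8435 - 35701 = -27266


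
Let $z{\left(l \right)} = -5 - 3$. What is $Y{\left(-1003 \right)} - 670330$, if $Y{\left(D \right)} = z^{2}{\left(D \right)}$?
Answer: $-670266$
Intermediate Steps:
$z{\left(l \right)} = -8$
$Y{\left(D \right)} = 64$ ($Y{\left(D \right)} = \left(-8\right)^{2} = 64$)
$Y{\left(-1003 \right)} - 670330 = 64 - 670330 = -670266$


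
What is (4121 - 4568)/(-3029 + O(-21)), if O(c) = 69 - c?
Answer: 447/2939 ≈ 0.15209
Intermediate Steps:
(4121 - 4568)/(-3029 + O(-21)) = (4121 - 4568)/(-3029 + (69 - 1*(-21))) = -447/(-3029 + (69 + 21)) = -447/(-3029 + 90) = -447/(-2939) = -447*(-1/2939) = 447/2939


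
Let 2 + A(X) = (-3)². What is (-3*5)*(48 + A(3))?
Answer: -825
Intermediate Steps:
A(X) = 7 (A(X) = -2 + (-3)² = -2 + 9 = 7)
(-3*5)*(48 + A(3)) = (-3*5)*(48 + 7) = -15*55 = -825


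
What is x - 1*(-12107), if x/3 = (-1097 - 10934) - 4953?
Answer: -38845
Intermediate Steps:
x = -50952 (x = 3*((-1097 - 10934) - 4953) = 3*(-12031 - 4953) = 3*(-16984) = -50952)
x - 1*(-12107) = -50952 - 1*(-12107) = -50952 + 12107 = -38845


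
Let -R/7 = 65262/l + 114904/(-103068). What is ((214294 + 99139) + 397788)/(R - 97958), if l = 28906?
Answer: -253946436597/34979446157 ≈ -7.2599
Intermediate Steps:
R = -2856551/357057 (R = -7*(65262/28906 + 114904/(-103068)) = -7*(65262*(1/28906) + 114904*(-1/103068)) = -7*(219/97 - 28726/25767) = -7*2856551/2499399 = -2856551/357057 ≈ -8.0003)
((214294 + 99139) + 397788)/(R - 97958) = ((214294 + 99139) + 397788)/(-2856551/357057 - 97958) = (313433 + 397788)/(-34979446157/357057) = 711221*(-357057/34979446157) = -253946436597/34979446157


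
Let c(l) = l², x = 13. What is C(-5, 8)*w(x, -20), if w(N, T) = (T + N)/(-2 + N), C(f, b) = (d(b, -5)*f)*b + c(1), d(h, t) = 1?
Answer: 273/11 ≈ 24.818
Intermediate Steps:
C(f, b) = 1 + b*f (C(f, b) = (1*f)*b + 1² = f*b + 1 = b*f + 1 = 1 + b*f)
w(N, T) = (N + T)/(-2 + N)
C(-5, 8)*w(x, -20) = (1 + 8*(-5))*((13 - 20)/(-2 + 13)) = (1 - 40)*(-7/11) = -39*(-7)/11 = -39*(-7/11) = 273/11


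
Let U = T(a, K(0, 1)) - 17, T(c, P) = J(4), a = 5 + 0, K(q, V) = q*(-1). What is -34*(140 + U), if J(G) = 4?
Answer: -4318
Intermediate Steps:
K(q, V) = -q
a = 5
T(c, P) = 4
U = -13 (U = 4 - 17 = -13)
-34*(140 + U) = -34*(140 - 13) = -34*127 = -4318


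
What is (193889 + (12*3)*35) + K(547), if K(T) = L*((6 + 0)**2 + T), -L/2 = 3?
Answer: 191651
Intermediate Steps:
L = -6 (L = -2*3 = -6)
K(T) = -216 - 6*T (K(T) = -6*((6 + 0)**2 + T) = -6*(6**2 + T) = -6*(36 + T) = -216 - 6*T)
(193889 + (12*3)*35) + K(547) = (193889 + (12*3)*35) + (-216 - 6*547) = (193889 + 36*35) + (-216 - 3282) = (193889 + 1260) - 3498 = 195149 - 3498 = 191651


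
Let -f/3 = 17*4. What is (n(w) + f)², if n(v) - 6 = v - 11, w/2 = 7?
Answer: 38025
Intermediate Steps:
w = 14 (w = 2*7 = 14)
f = -204 (f = -51*4 = -3*68 = -204)
n(v) = -5 + v (n(v) = 6 + (v - 11) = 6 + (-11 + v) = -5 + v)
(n(w) + f)² = ((-5 + 14) - 204)² = (9 - 204)² = (-195)² = 38025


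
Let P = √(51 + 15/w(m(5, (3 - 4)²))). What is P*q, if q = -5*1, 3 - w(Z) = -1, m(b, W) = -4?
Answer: -5*√219/2 ≈ -36.997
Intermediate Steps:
w(Z) = 4 (w(Z) = 3 - 1*(-1) = 3 + 1 = 4)
q = -5
P = √219/2 (P = √(51 + 15/4) = √(219/4) = √219/2 ≈ 7.3993)
P*q = (√219/2)*(-5) = -5*√219/2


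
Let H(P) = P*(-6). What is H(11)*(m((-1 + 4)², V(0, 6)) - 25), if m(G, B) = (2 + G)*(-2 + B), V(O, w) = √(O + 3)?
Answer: 3102 - 726*√3 ≈ 1844.5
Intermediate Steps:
V(O, w) = √(3 + O)
H(P) = -6*P
m(G, B) = (-2 + B)*(2 + G)
H(11)*(m((-1 + 4)², V(0, 6)) - 25) = (-6*11)*((-4 - 2*(-1 + 4)² + 2*√(3 + 0) + √(3 + 0)*(-1 + 4)²) - 25) = -66*((-4 - 2*3² + 2*√3 + √3*3²) - 25) = -66*((-4 - 2*9 + 2*√3 + √3*9) - 25) = -66*((-4 - 18 + 2*√3 + 9*√3) - 25) = -66*((-22 + 11*√3) - 25) = -66*(-47 + 11*√3) = 3102 - 726*√3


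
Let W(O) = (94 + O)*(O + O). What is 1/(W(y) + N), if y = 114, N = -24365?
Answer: 1/23059 ≈ 4.3367e-5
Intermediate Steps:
W(O) = 2*O*(94 + O) (W(O) = (94 + O)*(2*O) = 2*O*(94 + O))
1/(W(y) + N) = 1/(2*114*(94 + 114) - 24365) = 1/(2*114*208 - 24365) = 1/(47424 - 24365) = 1/23059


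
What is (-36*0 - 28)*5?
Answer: -140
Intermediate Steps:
(-36*0 - 28)*5 = (0 - 28)*5 = -28*5 = -140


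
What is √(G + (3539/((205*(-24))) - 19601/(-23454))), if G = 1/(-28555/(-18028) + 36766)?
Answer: √525634295458626068295739122430/2124673321096140 ≈ 0.34123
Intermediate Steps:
G = 18028/662846003 (G = 1/(-28555*(-1/18028) + 36766) = 1/(28555/18028 + 36766) = 1/(662846003/18028) = 18028/662846003 ≈ 2.7198e-5)
√(G + (3539/((205*(-24))) - 19601/(-23454))) = √(18028/662846003 + (3539/((205*(-24))) - 19601/(-23454))) = √(18028/662846003 + (3539/(-4920) - 19601*(-1/23454))) = √(18028/662846003 + (3539*(-1/4920) + 19601/23454)) = √(18028/662846003 + (-3539/4920 + 19601/23454)) = √(18028/662846003 + 2238869/19232280) = √(1484372087434447/12748039926576840) = √525634295458626068295739122430/2124673321096140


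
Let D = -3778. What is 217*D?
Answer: -819826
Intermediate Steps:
217*D = 217*(-3778) = -819826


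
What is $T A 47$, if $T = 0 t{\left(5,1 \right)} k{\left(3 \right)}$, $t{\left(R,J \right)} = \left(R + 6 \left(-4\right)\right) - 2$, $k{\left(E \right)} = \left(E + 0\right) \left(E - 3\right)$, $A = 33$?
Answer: $0$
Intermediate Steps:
$k{\left(E \right)} = E \left(-3 + E\right)$
$t{\left(R,J \right)} = -26 + R$ ($t{\left(R,J \right)} = \left(R - 24\right) - 2 = \left(-24 + R\right) - 2 = -26 + R$)
$T = 0$ ($T = 0 \left(-26 + 5\right) 3 \left(-3 + 3\right) = 0 \left(-21\right) 3 \cdot 0 = 0 \cdot 0 = 0$)
$T A 47 = 0 \cdot 33 \cdot 47 = 0 \cdot 47 = 0$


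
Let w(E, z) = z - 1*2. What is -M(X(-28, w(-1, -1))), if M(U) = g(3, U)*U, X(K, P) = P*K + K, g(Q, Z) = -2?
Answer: 112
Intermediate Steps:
w(E, z) = -2 + z (w(E, z) = z - 2 = -2 + z)
X(K, P) = K + K*P (X(K, P) = K*P + K = K + K*P)
M(U) = -2*U
-M(X(-28, w(-1, -1))) = -(-2)*(-28*(1 + (-2 - 1))) = -(-2)*(-28*(1 - 3)) = -(-2)*(-28*(-2)) = -(-2)*56 = -1*(-112) = 112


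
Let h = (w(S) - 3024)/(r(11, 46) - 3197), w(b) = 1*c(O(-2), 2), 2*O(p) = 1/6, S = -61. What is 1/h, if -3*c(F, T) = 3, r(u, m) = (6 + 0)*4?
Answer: 3173/3025 ≈ 1.0489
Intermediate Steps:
r(u, m) = 24 (r(u, m) = 6*4 = 24)
O(p) = 1/12 (O(p) = (1/2)/6 = (1/2)*(1/6) = 1/12)
c(F, T) = -1 (c(F, T) = -1/3*3 = -1)
w(b) = -1 (w(b) = 1*(-1) = -1)
h = 3025/3173 (h = (-1 - 3024)/(24 - 3197) = -3025/(-3173) = -3025*(-1/3173) = 3025/3173 ≈ 0.95336)
1/h = 1/(3025/3173) = 3173/3025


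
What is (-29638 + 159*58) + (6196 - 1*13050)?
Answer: -27270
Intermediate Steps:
(-29638 + 159*58) + (6196 - 1*13050) = (-29638 + 9222) + (6196 - 13050) = -20416 - 6854 = -27270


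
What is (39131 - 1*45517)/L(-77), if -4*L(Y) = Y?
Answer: -25544/77 ≈ -331.74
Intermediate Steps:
L(Y) = -Y/4
(39131 - 1*45517)/L(-77) = (39131 - 1*45517)/((-1/4*(-77))) = (39131 - 45517)/(77/4) = -6386*4/77 = -25544/77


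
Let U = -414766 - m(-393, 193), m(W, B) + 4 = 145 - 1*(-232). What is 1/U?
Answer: -1/415139 ≈ -2.4088e-6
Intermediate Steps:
m(W, B) = 373 (m(W, B) = -4 + (145 - 1*(-232)) = -4 + (145 + 232) = -4 + 377 = 373)
U = -415139 (U = -414766 - 1*373 = -414766 - 373 = -415139)
1/U = 1/(-415139) = -1/415139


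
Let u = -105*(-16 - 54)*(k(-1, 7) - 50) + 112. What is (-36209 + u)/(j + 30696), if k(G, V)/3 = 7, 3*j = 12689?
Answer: -747741/104777 ≈ -7.1365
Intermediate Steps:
j = 12689/3 (j = (⅓)*12689 = 12689/3 ≈ 4229.7)
k(G, V) = 21 (k(G, V) = 3*7 = 21)
u = -213038 (u = -105*(-16 - 54)*(21 - 50) + 112 = -(-7350)*(-29) + 112 = -105*2030 + 112 = -213150 + 112 = -213038)
(-36209 + u)/(j + 30696) = (-36209 - 213038)/(12689/3 + 30696) = -249247/104777/3 = -249247*3/104777 = -747741/104777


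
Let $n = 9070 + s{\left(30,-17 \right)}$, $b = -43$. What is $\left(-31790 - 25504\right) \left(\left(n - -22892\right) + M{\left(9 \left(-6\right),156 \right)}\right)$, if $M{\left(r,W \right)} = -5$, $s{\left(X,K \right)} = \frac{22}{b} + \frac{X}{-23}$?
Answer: $- \frac{1810701070038}{989} \approx -1.8308 \cdot 10^{9}$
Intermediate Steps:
$s{\left(X,K \right)} = - \frac{22}{43} - \frac{X}{23}$ ($s{\left(X,K \right)} = \frac{22}{-43} + \frac{X}{-23} = 22 \left(- \frac{1}{43}\right) + X \left(- \frac{1}{23}\right) = - \frac{22}{43} - \frac{X}{23}$)
$n = \frac{8968434}{989}$ ($n = 9070 - \frac{1796}{989} = \frac{8968434}{989} \approx 9068.2$)
$\left(-31790 - 25504\right) \left(\left(n - -22892\right) + M{\left(9 \left(-6\right),156 \right)}\right) = \left(-31790 - 25504\right) \left(\left(\frac{8968434}{989} - -22892\right) - 5\right) = - 57294 \left(\left(\frac{8968434}{989} + 22892\right) - 5\right) = - 57294 \left(\frac{31608622}{989} - 5\right) = \left(-57294\right) \frac{31603677}{989} = - \frac{1810701070038}{989}$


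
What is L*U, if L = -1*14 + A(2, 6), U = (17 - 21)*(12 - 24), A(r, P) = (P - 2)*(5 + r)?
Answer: 672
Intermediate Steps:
A(r, P) = (-2 + P)*(5 + r)
U = 48 (U = -4*(-12) = 48)
L = 14 (L = -1*14 + (-10 - 2*2 + 5*6 + 6*2) = -14 + (-10 - 4 + 30 + 12) = -14 + 28 = 14)
L*U = 14*48 = 672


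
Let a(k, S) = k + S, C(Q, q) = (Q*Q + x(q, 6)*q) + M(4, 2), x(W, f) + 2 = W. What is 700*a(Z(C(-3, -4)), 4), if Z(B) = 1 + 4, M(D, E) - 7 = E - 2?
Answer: 6300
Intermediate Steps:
x(W, f) = -2 + W
M(D, E) = 5 + E (M(D, E) = 7 + (E - 2) = 7 + (-2 + E) = 5 + E)
C(Q, q) = 7 + Q² + q*(-2 + q) (C(Q, q) = (Q*Q + (-2 + q)*q) + (5 + 2) = (Q² + q*(-2 + q)) + 7 = 7 + Q² + q*(-2 + q))
Z(B) = 5
a(k, S) = S + k
700*a(Z(C(-3, -4)), 4) = 700*(4 + 5) = 700*9 = 6300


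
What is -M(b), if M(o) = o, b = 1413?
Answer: -1413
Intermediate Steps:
-M(b) = -1*1413 = -1413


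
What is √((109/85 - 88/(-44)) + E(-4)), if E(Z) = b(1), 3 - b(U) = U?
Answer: √38165/85 ≈ 2.2983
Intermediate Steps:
b(U) = 3 - U
E(Z) = 2 (E(Z) = 3 - 1*1 = 3 - 1 = 2)
√((109/85 - 88/(-44)) + E(-4)) = √((109/85 - 88/(-44)) + 2) = √((109*(1/85) - 88*(-1/44)) + 2) = √((109/85 + 2) + 2) = √(279/85 + 2) = √(449/85) = √38165/85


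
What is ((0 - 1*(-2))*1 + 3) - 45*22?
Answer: -985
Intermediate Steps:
((0 - 1*(-2))*1 + 3) - 45*22 = ((0 + 2)*1 + 3) - 990 = (2*1 + 3) - 990 = (2 + 3) - 990 = 5 - 990 = -985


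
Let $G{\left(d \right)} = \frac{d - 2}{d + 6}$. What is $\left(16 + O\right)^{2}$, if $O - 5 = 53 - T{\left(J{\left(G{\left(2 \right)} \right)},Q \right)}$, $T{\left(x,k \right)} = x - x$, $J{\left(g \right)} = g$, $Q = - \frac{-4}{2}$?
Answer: $5476$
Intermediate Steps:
$G{\left(d \right)} = \frac{-2 + d}{6 + d}$
$Q = 2$ ($Q = - \frac{-4}{2} = \left(-1\right) \left(-2\right) = 2$)
$T{\left(x,k \right)} = 0$
$O = 58$ ($O = 5 + \left(53 - 0\right) = 5 + \left(53 + 0\right) = 5 + 53 = 58$)
$\left(16 + O\right)^{2} = \left(16 + 58\right)^{2} = 74^{2} = 5476$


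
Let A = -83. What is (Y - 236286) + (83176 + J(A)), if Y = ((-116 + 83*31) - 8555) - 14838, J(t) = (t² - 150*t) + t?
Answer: -154790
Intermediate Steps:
J(t) = t² - 149*t
Y = -20936 (Y = ((-116 + 2573) - 8555) - 14838 = (2457 - 8555) - 14838 = -6098 - 14838 = -20936)
(Y - 236286) + (83176 + J(A)) = (-20936 - 236286) + (83176 - 83*(-149 - 83)) = -257222 + (83176 - 83*(-232)) = -257222 + (83176 + 19256) = -257222 + 102432 = -154790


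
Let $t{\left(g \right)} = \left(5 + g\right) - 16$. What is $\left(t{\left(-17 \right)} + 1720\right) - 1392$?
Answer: $300$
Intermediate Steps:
$t{\left(g \right)} = -11 + g$
$\left(t{\left(-17 \right)} + 1720\right) - 1392 = \left(\left(-11 - 17\right) + 1720\right) - 1392 = \left(-28 + 1720\right) - 1392 = 1692 - 1392 = 300$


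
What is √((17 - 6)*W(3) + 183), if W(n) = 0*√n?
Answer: √183 ≈ 13.528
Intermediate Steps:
W(n) = 0
√((17 - 6)*W(3) + 183) = √((17 - 6)*0 + 183) = √(11*0 + 183) = √(0 + 183) = √183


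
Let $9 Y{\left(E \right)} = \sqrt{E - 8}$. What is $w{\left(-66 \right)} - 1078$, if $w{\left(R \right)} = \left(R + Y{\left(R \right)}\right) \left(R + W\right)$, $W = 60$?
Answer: $-682 - \frac{2 i \sqrt{74}}{3} \approx -682.0 - 5.7349 i$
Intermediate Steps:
$Y{\left(E \right)} = \frac{\sqrt{-8 + E}}{9}$ ($Y{\left(E \right)} = \frac{\sqrt{E - 8}}{9} = \frac{\sqrt{-8 + E}}{9}$)
$w{\left(R \right)} = \left(60 + R\right) \left(R + \frac{\sqrt{-8 + R}}{9}\right)$ ($w{\left(R \right)} = \left(R + \frac{\sqrt{-8 + R}}{9}\right) \left(R + 60\right) = \left(R + \frac{\sqrt{-8 + R}}{9}\right) \left(60 + R\right) = \left(60 + R\right) \left(R + \frac{\sqrt{-8 + R}}{9}\right)$)
$w{\left(-66 \right)} - 1078 = \left(\left(-66\right)^{2} + 60 \left(-66\right) + \frac{20 \sqrt{-8 - 66}}{3} + \frac{1}{9} \left(-66\right) \sqrt{-8 - 66}\right) - 1078 = \left(4356 - 3960 + \frac{20 \sqrt{-74}}{3} + \frac{1}{9} \left(-66\right) \sqrt{-74}\right) - 1078 = \left(4356 - 3960 + \frac{20 i \sqrt{74}}{3} + \frac{1}{9} \left(-66\right) i \sqrt{74}\right) - 1078 = \left(4356 - 3960 + \frac{20 i \sqrt{74}}{3} - \frac{22 i \sqrt{74}}{3}\right) - 1078 = \left(396 - \frac{2 i \sqrt{74}}{3}\right) - 1078 = -682 - \frac{2 i \sqrt{74}}{3}$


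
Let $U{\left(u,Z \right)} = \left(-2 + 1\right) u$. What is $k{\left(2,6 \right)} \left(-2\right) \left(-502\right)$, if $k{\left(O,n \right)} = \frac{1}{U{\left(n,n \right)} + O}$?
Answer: $-251$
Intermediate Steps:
$U{\left(u,Z \right)} = - u$
$k{\left(O,n \right)} = \frac{1}{O - n}$ ($k{\left(O,n \right)} = \frac{1}{- n + O} = \frac{1}{O - n}$)
$k{\left(2,6 \right)} \left(-2\right) \left(-502\right) = \frac{1}{2 - 6} \left(-2\right) \left(-502\right) = \frac{1}{-4} \left(-2\right) \left(-502\right) = \left(- \frac{1}{4}\right) \left(-2\right) \left(-502\right) = \frac{1}{2} \left(-502\right) = -251$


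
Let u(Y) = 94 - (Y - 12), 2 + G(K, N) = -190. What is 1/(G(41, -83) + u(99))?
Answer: -1/185 ≈ -0.0054054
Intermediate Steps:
G(K, N) = -192 (G(K, N) = -2 - 190 = -192)
u(Y) = 106 - Y (u(Y) = 94 - (-12 + Y) = 94 + (12 - Y) = 106 - Y)
1/(G(41, -83) + u(99)) = 1/(-192 + (106 - 1*99)) = 1/(-192 + (106 - 99)) = 1/(-192 + 7) = 1/(-185) = -1/185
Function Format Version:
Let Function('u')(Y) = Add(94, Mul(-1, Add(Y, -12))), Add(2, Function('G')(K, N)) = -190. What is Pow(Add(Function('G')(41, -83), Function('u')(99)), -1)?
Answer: Rational(-1, 185) ≈ -0.0054054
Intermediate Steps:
Function('G')(K, N) = -192 (Function('G')(K, N) = Add(-2, -190) = -192)
Function('u')(Y) = Add(106, Mul(-1, Y)) (Function('u')(Y) = Add(94, Mul(-1, Add(-12, Y))) = Add(94, Add(12, Mul(-1, Y))) = Add(106, Mul(-1, Y)))
Pow(Add(Function('G')(41, -83), Function('u')(99)), -1) = Pow(Add(-192, Add(106, Mul(-1, 99))), -1) = Pow(Add(-192, Add(106, -99)), -1) = Pow(Add(-192, 7), -1) = Pow(-185, -1) = Rational(-1, 185)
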